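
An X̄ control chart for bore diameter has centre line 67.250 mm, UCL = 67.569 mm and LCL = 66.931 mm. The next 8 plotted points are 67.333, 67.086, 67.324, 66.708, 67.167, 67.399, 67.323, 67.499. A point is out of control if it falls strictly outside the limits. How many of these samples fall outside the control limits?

1

Compare each point to [66.931, 67.569]: sample 4 = 66.708 < LCL.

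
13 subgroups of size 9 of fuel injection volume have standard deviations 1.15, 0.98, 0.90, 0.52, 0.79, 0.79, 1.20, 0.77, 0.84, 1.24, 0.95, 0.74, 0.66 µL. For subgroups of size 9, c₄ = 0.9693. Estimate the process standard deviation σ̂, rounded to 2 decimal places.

0.92

s̄ = (1.15 + 0.98 + 0.90 + 0.52 + 0.79 + 0.79 + 1.20 + 0.77 + 0.84 + 1.24 + 0.95 + 0.74 + 0.66) / 13 = 0.8869
σ̂ = s̄ / c₄ = 0.8869 / 0.9693 = 0.9150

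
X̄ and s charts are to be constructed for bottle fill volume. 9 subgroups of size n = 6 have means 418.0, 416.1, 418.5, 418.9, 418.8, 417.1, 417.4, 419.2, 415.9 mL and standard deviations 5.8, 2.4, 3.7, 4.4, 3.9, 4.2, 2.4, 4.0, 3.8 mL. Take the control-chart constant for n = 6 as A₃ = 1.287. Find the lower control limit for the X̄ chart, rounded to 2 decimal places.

412.82

X̄̄ = (418.0 + 416.1 + 418.5 + 418.9 + 418.8 + 417.1 + 417.4 + 419.2 + 415.9) / 9 = 417.7667
s̄ = (5.8 + 2.4 + 3.7 + 4.4 + 3.9 + 4.2 + 2.4 + 4.0 + 3.8) / 9 = 3.8444
LCL = X̄̄ − A₃·s̄ = 417.7667 − 1.287 × 3.8444 = 412.8189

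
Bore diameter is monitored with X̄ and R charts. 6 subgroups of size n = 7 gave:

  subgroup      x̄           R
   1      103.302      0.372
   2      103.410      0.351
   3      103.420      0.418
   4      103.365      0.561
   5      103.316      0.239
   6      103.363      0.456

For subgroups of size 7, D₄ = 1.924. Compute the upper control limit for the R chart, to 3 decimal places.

0.769

R̄ = (0.372 + 0.351 + 0.418 + 0.561 + 0.239 + 0.456) / 6 = 2.3970 / 6 = 0.3995
UCL_R = D₄·R̄ = 1.924 × 0.3995 = 0.7686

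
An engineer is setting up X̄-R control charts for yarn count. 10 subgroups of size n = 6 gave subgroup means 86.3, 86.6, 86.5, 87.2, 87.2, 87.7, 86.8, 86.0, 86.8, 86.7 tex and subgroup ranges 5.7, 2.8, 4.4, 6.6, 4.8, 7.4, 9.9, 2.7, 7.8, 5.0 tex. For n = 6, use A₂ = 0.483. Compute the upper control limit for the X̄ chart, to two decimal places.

89.54

X̄̄ = (86.3 + 86.6 + 86.5 + 87.2 + 87.2 + 87.7 + 86.8 + 86.0 + 86.8 + 86.7) / 10 = 867.8000 / 10 = 86.7800
R̄ = (5.7 + 2.8 + 4.4 + 6.6 + 4.8 + 7.4 + 9.9 + 2.7 + 7.8 + 5.0) / 10 = 57.1000 / 10 = 5.7100
UCL = X̄̄ + A₂·R̄ = 86.7800 + 0.483 × 5.7100 = 89.5379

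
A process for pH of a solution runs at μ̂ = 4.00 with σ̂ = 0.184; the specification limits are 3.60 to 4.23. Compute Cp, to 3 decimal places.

Cp = (USL − LSL) / (6σ̂) = (4.23 − 3.60) / (6 × 0.184) = 0.6300 / 1.1040 = 0.5707

0.571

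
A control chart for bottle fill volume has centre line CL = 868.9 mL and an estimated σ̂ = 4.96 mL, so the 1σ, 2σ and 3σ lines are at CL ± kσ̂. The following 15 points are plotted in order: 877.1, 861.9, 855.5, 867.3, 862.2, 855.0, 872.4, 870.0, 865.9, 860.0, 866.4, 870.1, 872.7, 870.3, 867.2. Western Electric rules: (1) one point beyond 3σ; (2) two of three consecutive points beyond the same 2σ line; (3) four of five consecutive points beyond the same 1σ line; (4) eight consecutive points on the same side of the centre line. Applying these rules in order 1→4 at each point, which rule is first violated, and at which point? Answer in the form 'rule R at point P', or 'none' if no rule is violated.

Zone of each point (C = within 1σ̂, B = 1σ̂–2σ̂, A = 2σ̂–3σ̂, * = beyond 3σ̂; sign = side of CL): 1:+B, 2:-B, 3:-A, 4:-C, 5:-B, 6:-A, 7:+C, 8:+C, 9:-C, 10:-B, 11:-C, 12:+C, 13:+C, 14:+C, 15:-C
Rule 3 (four of five consecutive points beyond the same 1σ limit) is satisfied at point 6.

rule 3 at point 6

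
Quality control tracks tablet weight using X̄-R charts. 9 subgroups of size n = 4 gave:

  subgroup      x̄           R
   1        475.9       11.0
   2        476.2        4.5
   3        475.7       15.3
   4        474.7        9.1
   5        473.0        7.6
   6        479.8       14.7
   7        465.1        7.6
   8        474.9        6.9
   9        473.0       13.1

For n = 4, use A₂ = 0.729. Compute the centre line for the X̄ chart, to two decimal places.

X̄̄ = (475.9 + 476.2 + 475.7 + 474.7 + 473.0 + 479.8 + 465.1 + 474.9 + 473.0) / 9 = 4268.3000 / 9 = 474.2556
CL = X̄̄ = 474.2556

474.26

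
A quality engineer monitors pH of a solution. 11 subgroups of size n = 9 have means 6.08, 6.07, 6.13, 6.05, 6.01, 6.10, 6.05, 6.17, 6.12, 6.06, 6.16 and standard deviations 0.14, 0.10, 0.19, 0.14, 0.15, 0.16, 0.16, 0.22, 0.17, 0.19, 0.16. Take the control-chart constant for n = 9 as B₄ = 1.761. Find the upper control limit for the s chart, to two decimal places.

0.28

s̄ = (0.14 + 0.10 + 0.19 + 0.14 + 0.15 + 0.16 + 0.16 + 0.22 + 0.17 + 0.19 + 0.16) / 11 = 0.1618
UCL_s = B₄·s̄ = 1.761 × 0.1618 = 0.2850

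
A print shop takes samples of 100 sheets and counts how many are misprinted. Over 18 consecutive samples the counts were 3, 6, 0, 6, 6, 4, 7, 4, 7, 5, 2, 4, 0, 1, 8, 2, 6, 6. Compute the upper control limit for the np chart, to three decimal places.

p̄ = Σdᵢ / (k·n) = 77 / (18 × 100) = 0.04278
UCL = np̄ + 3·√(np̄(1−p̄)) = 4.2778 + 3 × √(4.2778×0.95722) = 4.2778 + 3 × 2.0236 = 10.3484

10.348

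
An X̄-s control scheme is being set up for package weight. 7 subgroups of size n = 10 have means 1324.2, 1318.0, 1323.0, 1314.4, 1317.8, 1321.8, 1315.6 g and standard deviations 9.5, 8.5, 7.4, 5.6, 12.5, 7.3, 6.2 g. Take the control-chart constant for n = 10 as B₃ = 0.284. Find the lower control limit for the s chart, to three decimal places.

2.313

s̄ = (9.5 + 8.5 + 7.4 + 5.6 + 12.5 + 7.3 + 6.2) / 7 = 8.1429
LCL_s = B₃·s̄ = 0.284 × 8.1429 = 2.3126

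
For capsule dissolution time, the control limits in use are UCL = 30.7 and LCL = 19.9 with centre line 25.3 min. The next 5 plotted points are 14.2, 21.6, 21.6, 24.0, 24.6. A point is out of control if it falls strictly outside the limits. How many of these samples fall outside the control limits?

1

Compare each point to [19.9, 30.7]: sample 1 = 14.2 < LCL.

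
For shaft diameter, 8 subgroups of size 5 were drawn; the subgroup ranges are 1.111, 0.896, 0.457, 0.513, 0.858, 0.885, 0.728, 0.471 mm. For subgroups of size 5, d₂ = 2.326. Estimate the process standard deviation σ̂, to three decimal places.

R̄ = (1.111 + 0.896 + 0.457 + 0.513 + 0.858 + 0.885 + 0.728 + 0.471) / 8 = 0.7399
σ̂ = R̄ / d₂ = 0.7399 / 2.326 = 0.3181

0.318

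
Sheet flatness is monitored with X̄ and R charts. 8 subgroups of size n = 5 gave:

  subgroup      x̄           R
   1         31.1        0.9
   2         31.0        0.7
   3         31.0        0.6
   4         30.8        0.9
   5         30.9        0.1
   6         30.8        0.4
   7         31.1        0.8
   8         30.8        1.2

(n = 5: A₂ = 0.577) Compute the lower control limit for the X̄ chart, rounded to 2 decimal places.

30.53

X̄̄ = (31.1 + 31.0 + 31.0 + 30.8 + 30.9 + 30.8 + 31.1 + 30.8) / 8 = 247.5000 / 8 = 30.9375
R̄ = (0.9 + 0.7 + 0.6 + 0.9 + 0.1 + 0.4 + 0.8 + 1.2) / 8 = 5.6000 / 8 = 0.7000
LCL = X̄̄ − A₂·R̄ = 30.9375 − 0.577 × 0.7000 = 30.5336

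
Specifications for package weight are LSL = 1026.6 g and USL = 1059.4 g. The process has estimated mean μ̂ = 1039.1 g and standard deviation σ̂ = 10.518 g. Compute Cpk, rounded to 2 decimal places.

Cpu = (USL − μ̂) / (3σ̂) = (1059.4 − 1039.1) / (3 × 10.518) = 0.6433; Cpl = (μ̂ − LSL) / (3σ̂) = (1039.1 − 1026.6) / (3 × 10.518) = 0.3961; Cpk = min(Cpu, Cpl) = 0.3961

0.40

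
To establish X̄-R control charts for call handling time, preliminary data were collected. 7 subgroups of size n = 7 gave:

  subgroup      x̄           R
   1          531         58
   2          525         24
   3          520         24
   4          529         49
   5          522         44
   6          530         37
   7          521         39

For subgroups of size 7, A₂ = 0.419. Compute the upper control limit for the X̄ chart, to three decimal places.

541.889

X̄̄ = (531 + 525 + 520 + 529 + 522 + 530 + 521) / 7 = 3678.0000 / 7 = 525.4286
R̄ = (58 + 24 + 24 + 49 + 44 + 37 + 39) / 7 = 275.0000 / 7 = 39.2857
UCL = X̄̄ + A₂·R̄ = 525.4286 + 0.419 × 39.2857 = 541.8893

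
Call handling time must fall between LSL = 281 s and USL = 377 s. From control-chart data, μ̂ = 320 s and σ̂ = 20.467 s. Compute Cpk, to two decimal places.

Cpu = (USL − μ̂) / (3σ̂) = (377 − 320) / (3 × 20.467) = 0.9283; Cpl = (μ̂ − LSL) / (3σ̂) = (320 − 281) / (3 × 20.467) = 0.6352; Cpk = min(Cpu, Cpl) = 0.6352

0.64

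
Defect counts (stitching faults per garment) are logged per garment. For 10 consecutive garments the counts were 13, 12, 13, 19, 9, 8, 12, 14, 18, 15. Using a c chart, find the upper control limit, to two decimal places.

24.24

c̄ = (13 + 12 + 13 + 19 + 9 + 8 + 12 + 14 + 18 + 15) / 10 = 133 / 10 = 13.3000
UCL = c̄ + 3√c̄ = 13.3000 + 3 × √13.3000 = 13.3000 + 3 × 3.6469 = 24.2407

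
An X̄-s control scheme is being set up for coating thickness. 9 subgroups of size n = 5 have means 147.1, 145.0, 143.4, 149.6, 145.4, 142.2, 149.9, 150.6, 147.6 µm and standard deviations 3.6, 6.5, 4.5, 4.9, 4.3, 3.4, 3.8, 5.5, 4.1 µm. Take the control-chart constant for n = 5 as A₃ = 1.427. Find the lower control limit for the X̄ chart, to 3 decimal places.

X̄̄ = (147.1 + 145.0 + 143.4 + 149.6 + 145.4 + 142.2 + 149.9 + 150.6 + 147.6) / 9 = 146.7556
s̄ = (3.6 + 6.5 + 4.5 + 4.9 + 4.3 + 3.4 + 3.8 + 5.5 + 4.1) / 9 = 4.5111
LCL = X̄̄ − A₃·s̄ = 146.7556 − 1.427 × 4.5111 = 140.3182

140.318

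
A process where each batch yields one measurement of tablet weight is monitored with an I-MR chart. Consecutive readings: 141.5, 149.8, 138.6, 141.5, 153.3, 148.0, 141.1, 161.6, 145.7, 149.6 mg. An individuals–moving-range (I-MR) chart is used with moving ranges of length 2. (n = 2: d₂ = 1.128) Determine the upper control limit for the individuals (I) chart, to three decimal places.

172.691

X̄ = (141.5 + 149.8 + 138.6 + 141.5 + 153.3 + 148.0 + 141.1 + 161.6 + 145.7 + 149.6) / 10 = 147.0700
Moving ranges: 8.3, 11.2, 2.9, 11.8, 5.3, 6.9, 20.5, 15.9, 3.9; M̄R̄ = 86.7000 / 9 = 9.6333
UCL = X̄ + 3·M̄R̄/d₂ = 147.0700 + 3 × 9.6333 / 1.128 = 172.6906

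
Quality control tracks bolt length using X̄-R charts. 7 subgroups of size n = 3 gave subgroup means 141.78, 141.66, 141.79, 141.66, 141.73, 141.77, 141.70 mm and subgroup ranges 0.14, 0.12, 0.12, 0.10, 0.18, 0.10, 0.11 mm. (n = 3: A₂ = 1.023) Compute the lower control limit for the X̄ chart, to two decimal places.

141.60

X̄̄ = (141.78 + 141.66 + 141.79 + 141.66 + 141.73 + 141.77 + 141.70) / 7 = 992.0900 / 7 = 141.7271
R̄ = (0.14 + 0.12 + 0.12 + 0.10 + 0.18 + 0.10 + 0.11) / 7 = 0.8700 / 7 = 0.1243
LCL = X̄̄ − A₂·R̄ = 141.7271 − 1.023 × 0.1243 = 141.6000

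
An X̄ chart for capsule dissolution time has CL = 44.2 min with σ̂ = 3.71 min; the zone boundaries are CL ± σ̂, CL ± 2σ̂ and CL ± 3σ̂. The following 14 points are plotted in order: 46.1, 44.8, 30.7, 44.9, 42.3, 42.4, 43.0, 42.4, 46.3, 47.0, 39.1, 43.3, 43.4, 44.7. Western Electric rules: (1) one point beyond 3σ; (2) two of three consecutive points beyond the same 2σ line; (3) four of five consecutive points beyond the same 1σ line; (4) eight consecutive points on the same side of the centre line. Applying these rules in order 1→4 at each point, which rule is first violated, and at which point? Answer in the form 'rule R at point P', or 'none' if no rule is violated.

rule 1 at point 3

Zone of each point (C = within 1σ̂, B = 1σ̂–2σ̂, A = 2σ̂–3σ̂, * = beyond 3σ̂; sign = side of CL): 1:+C, 2:+C, 3:-*, 4:+C, 5:-C, 6:-C, 7:-C, 8:-C, 9:+C, 10:+C, 11:-B, 12:-C, 13:-C, 14:+C
Rule 1 (one point beyond the 3σ limits) is satisfied at point 3.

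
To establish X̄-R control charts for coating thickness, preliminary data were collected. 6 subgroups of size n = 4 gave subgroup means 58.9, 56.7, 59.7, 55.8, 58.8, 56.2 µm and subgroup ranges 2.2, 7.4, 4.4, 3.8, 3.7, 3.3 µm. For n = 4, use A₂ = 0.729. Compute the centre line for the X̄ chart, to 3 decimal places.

X̄̄ = (58.9 + 56.7 + 59.7 + 55.8 + 58.8 + 56.2) / 6 = 346.1000 / 6 = 57.6833
CL = X̄̄ = 57.6833

57.683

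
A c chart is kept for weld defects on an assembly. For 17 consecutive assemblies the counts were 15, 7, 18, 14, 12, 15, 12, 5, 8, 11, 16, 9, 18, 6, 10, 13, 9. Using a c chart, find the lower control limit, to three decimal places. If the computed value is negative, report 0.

1.409

c̄ = (15 + 7 + 18 + 14 + 12 + 15 + 12 + 5 + 8 + 11 + 16 + 9 + 18 + 6 + 10 + 13 + 9) / 17 = 198 / 17 = 11.6471
LCL = c̄ − 3√c̄ = 11.6471 − 3 × 3.4128 = 1.4087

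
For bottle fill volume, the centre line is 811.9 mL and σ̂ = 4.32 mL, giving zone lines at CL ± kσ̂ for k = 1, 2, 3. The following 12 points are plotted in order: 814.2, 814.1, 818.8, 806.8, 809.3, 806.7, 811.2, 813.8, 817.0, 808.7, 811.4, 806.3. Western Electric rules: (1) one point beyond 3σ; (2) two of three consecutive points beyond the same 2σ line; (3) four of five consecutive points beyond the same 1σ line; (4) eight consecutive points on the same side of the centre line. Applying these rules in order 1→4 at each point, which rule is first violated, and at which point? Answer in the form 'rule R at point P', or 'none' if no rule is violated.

Zone of each point (C = within 1σ̂, B = 1σ̂–2σ̂, A = 2σ̂–3σ̂, * = beyond 3σ̂; sign = side of CL): 1:+C, 2:+C, 3:+B, 4:-B, 5:-C, 6:-B, 7:-C, 8:+C, 9:+B, 10:-C, 11:-C, 12:-B
No rule fires across all 12 points.

none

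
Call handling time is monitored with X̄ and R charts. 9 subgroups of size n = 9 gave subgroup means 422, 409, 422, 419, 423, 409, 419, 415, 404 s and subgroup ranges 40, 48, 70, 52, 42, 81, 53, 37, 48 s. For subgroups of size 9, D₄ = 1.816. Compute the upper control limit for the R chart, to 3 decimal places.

95.037

R̄ = (40 + 48 + 70 + 52 + 42 + 81 + 53 + 37 + 48) / 9 = 471.0000 / 9 = 52.3333
UCL_R = D₄·R̄ = 1.816 × 52.3333 = 95.0373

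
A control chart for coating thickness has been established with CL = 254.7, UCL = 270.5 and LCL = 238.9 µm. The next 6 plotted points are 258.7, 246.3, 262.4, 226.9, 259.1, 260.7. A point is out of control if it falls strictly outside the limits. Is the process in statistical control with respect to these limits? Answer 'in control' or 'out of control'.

out of control

Compare each point to [238.9, 270.5]: sample 4 = 226.9 < LCL.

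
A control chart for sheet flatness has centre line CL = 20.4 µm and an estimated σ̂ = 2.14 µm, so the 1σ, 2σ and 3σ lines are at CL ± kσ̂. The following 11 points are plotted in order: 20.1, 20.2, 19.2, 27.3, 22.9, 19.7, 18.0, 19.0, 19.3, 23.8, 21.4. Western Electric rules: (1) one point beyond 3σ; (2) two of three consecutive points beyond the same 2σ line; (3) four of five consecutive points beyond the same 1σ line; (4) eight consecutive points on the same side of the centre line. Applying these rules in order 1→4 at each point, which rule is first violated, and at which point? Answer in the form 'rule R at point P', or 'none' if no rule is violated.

Zone of each point (C = within 1σ̂, B = 1σ̂–2σ̂, A = 2σ̂–3σ̂, * = beyond 3σ̂; sign = side of CL): 1:-C, 2:-C, 3:-C, 4:+*, 5:+B, 6:-C, 7:-B, 8:-C, 9:-C, 10:+B, 11:+C
Rule 1 (one point beyond the 3σ limits) is satisfied at point 4.

rule 1 at point 4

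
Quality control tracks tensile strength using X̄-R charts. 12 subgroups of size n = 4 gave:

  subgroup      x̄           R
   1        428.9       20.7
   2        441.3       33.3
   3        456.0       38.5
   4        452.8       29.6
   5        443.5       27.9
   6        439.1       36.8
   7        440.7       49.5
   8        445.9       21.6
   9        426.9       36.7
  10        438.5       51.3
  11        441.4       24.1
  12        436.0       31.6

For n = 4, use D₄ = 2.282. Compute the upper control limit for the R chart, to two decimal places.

R̄ = (20.7 + 33.3 + 38.5 + 29.6 + 27.9 + 36.8 + 49.5 + 21.6 + 36.7 + 51.3 + 24.1 + 31.6) / 12 = 401.6000 / 12 = 33.4667
UCL_R = D₄·R̄ = 2.282 × 33.4667 = 76.3709

76.37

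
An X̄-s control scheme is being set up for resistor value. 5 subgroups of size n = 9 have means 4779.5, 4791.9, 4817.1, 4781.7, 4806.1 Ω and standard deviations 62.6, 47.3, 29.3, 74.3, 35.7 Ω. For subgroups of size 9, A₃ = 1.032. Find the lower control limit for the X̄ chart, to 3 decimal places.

X̄̄ = (4779.5 + 4791.9 + 4817.1 + 4781.7 + 4806.1) / 5 = 4795.2600
s̄ = (62.6 + 47.3 + 29.3 + 74.3 + 35.7) / 5 = 49.8400
LCL = X̄̄ − A₃·s̄ = 4795.2600 − 1.032 × 49.8400 = 4743.8251

4743.825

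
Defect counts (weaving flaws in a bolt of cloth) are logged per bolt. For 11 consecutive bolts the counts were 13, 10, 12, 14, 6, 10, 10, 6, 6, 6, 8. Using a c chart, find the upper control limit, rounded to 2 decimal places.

18.27

c̄ = (13 + 10 + 12 + 14 + 6 + 10 + 10 + 6 + 6 + 6 + 8) / 11 = 101 / 11 = 9.1818
UCL = c̄ + 3√c̄ = 9.1818 + 3 × √9.1818 = 9.1818 + 3 × 3.0302 = 18.2723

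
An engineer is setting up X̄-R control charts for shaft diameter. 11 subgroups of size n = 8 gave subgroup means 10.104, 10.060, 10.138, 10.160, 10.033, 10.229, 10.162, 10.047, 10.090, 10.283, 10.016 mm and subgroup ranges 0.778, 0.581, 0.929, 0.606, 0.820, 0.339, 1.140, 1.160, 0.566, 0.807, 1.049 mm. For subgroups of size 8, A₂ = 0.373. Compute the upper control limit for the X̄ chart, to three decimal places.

10.418

X̄̄ = (10.104 + 10.060 + 10.138 + 10.160 + 10.033 + 10.229 + 10.162 + 10.047 + 10.090 + 10.283 + 10.016) / 11 = 111.3220 / 11 = 10.1202
R̄ = (0.778 + 0.581 + 0.929 + 0.606 + 0.820 + 0.339 + 1.140 + 1.160 + 0.566 + 0.807 + 1.049) / 11 = 8.7750 / 11 = 0.7977
UCL = X̄̄ + A₂·R̄ = 10.1202 + 0.373 × 0.7977 = 10.4177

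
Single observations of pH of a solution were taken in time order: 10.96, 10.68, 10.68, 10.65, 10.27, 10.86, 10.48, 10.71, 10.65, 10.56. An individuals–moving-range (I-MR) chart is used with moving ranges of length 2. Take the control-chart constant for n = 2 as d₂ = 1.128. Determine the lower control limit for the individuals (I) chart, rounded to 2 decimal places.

X̄ = (10.96 + 10.68 + 10.68 + 10.65 + 10.27 + 10.86 + 10.48 + 10.71 + 10.65 + 10.56) / 10 = 10.6500
Moving ranges: 0.28, 0.00, 0.03, 0.38, 0.59, 0.38, 0.23, 0.06, 0.09; M̄R̄ = 2.0400 / 9 = 0.2267
LCL = X̄ − 3·M̄R̄/d₂ = 10.6500 − 3 × 0.2267 / 1.128 = 10.0472

10.05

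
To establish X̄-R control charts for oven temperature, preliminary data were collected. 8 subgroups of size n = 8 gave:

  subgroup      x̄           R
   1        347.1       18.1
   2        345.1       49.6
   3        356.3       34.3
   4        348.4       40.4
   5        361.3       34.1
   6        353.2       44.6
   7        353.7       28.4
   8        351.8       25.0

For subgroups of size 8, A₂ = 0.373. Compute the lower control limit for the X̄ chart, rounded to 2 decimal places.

X̄̄ = (347.1 + 345.1 + 356.3 + 348.4 + 361.3 + 353.2 + 353.7 + 351.8) / 8 = 2816.9000 / 8 = 352.1125
R̄ = (18.1 + 49.6 + 34.3 + 40.4 + 34.1 + 44.6 + 28.4 + 25.0) / 8 = 274.5000 / 8 = 34.3125
LCL = X̄̄ − A₂·R̄ = 352.1125 − 0.373 × 34.3125 = 339.3139

339.31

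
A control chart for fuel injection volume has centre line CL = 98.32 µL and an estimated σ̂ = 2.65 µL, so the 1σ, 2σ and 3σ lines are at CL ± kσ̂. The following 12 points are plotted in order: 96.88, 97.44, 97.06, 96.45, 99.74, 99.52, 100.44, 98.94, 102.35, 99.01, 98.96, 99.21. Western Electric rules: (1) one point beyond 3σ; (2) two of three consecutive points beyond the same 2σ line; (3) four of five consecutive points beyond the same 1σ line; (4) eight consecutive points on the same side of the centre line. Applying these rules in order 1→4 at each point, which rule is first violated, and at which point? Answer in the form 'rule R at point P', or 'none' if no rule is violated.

Zone of each point (C = within 1σ̂, B = 1σ̂–2σ̂, A = 2σ̂–3σ̂, * = beyond 3σ̂; sign = side of CL): 1:-C, 2:-C, 3:-C, 4:-C, 5:+C, 6:+C, 7:+C, 8:+C, 9:+B, 10:+C, 11:+C, 12:+C
Rule 4 (eight consecutive points on the same side of the centre line) is satisfied at point 12.

rule 4 at point 12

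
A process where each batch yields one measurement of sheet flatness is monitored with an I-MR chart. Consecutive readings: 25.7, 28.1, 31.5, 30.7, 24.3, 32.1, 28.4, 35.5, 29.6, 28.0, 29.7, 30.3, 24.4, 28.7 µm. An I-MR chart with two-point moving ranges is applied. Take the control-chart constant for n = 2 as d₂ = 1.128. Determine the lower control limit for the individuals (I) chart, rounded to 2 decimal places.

18.51

X̄ = (25.7 + 28.1 + 31.5 + 30.7 + 24.3 + 32.1 + 28.4 + 35.5 + 29.6 + 28.0 + 29.7 + 30.3 + 24.4 + 28.7) / 14 = 29.0714
Moving ranges: 2.4, 3.4, 0.8, 6.4, 7.8, 3.7, 7.1, 5.9, 1.6, 1.7, 0.6, 5.9, 4.3; M̄R̄ = 51.6000 / 13 = 3.9692
LCL = X̄ − 3·M̄R̄/d₂ = 29.0714 − 3 × 3.9692 / 1.128 = 18.5150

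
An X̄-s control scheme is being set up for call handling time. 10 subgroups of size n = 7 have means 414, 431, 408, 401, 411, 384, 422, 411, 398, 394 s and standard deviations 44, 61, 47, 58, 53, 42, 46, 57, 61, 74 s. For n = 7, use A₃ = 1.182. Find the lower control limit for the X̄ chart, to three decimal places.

343.217

X̄̄ = (414 + 431 + 408 + 401 + 411 + 384 + 422 + 411 + 398 + 394) / 10 = 407.4000
s̄ = (44 + 61 + 47 + 58 + 53 + 42 + 46 + 57 + 61 + 74) / 10 = 54.3000
LCL = X̄̄ − A₃·s̄ = 407.4000 − 1.182 × 54.3000 = 343.2174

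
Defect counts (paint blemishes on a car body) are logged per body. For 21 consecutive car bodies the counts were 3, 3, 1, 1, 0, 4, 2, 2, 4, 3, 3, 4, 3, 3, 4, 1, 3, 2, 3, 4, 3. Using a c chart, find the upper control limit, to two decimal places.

7.57

c̄ = (3 + 3 + 1 + 1 + 0 + 4 + 2 + 2 + 4 + 3 + 3 + 4 + 3 + 3 + 4 + 1 + 3 + 2 + 3 + 4 + 3) / 21 = 56 / 21 = 2.6667
UCL = c̄ + 3√c̄ = 2.6667 + 3 × √2.6667 = 2.6667 + 3 × 1.6330 = 7.5656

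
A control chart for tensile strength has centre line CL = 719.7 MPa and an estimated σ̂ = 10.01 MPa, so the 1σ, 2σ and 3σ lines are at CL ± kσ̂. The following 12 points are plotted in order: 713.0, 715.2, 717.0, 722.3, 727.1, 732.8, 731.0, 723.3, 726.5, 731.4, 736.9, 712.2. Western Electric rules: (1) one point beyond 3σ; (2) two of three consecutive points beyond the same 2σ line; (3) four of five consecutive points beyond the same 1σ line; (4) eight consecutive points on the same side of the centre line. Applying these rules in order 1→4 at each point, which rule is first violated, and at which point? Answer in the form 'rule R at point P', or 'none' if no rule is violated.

rule 4 at point 11

Zone of each point (C = within 1σ̂, B = 1σ̂–2σ̂, A = 2σ̂–3σ̂, * = beyond 3σ̂; sign = side of CL): 1:-C, 2:-C, 3:-C, 4:+C, 5:+C, 6:+B, 7:+B, 8:+C, 9:+C, 10:+B, 11:+B, 12:-C
Rule 4 (eight consecutive points on the same side of the centre line) is satisfied at point 11.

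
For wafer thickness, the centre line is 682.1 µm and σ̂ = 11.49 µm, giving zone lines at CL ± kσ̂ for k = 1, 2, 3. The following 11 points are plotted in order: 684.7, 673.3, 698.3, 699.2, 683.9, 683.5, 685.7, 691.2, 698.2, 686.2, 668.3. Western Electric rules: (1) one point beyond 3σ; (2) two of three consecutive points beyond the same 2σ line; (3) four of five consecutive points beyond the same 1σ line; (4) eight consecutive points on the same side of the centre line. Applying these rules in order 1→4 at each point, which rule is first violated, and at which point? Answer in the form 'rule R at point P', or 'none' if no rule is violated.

Zone of each point (C = within 1σ̂, B = 1σ̂–2σ̂, A = 2σ̂–3σ̂, * = beyond 3σ̂; sign = side of CL): 1:+C, 2:-C, 3:+B, 4:+B, 5:+C, 6:+C, 7:+C, 8:+C, 9:+B, 10:+C, 11:-B
Rule 4 (eight consecutive points on the same side of the centre line) is satisfied at point 10.

rule 4 at point 10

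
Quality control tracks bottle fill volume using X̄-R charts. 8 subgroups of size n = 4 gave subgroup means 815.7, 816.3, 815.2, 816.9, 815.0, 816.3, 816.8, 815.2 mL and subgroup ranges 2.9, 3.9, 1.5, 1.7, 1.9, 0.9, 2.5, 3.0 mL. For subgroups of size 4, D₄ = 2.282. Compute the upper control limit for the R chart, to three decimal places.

5.220

R̄ = (2.9 + 3.9 + 1.5 + 1.7 + 1.9 + 0.9 + 2.5 + 3.0) / 8 = 18.3000 / 8 = 2.2875
UCL_R = D₄·R̄ = 2.282 × 2.2875 = 5.2201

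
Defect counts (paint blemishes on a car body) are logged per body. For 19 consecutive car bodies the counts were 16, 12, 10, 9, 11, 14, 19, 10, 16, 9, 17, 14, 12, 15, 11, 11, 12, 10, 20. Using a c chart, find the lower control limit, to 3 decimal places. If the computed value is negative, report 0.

2.214

c̄ = (16 + 12 + 10 + 9 + 11 + 14 + 19 + 10 + 16 + 9 + 17 + 14 + 12 + 15 + 11 + 11 + 12 + 10 + 20) / 19 = 248 / 19 = 13.0526
LCL = c̄ − 3√c̄ = 13.0526 − 3 × 3.6128 = 2.2141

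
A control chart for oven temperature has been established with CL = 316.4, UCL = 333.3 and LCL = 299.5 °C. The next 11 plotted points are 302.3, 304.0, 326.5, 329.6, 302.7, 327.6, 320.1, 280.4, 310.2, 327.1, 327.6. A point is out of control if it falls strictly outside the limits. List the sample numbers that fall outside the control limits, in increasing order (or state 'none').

8

Compare each point to [299.5, 333.3]: sample 8 = 280.4 < LCL.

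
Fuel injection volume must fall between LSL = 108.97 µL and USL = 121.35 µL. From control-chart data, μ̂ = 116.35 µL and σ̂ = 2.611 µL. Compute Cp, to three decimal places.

0.790

Cp = (USL − LSL) / (6σ̂) = (121.35 − 108.97) / (6 × 2.611) = 12.3800 / 15.6660 = 0.7902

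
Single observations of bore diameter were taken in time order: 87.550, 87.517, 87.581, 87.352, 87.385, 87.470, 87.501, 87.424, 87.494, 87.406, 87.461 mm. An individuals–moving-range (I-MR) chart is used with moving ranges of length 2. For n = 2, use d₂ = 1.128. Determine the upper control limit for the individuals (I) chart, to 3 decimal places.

87.671

X̄ = (87.550 + 87.517 + 87.581 + 87.352 + 87.385 + 87.470 + 87.501 + 87.424 + 87.494 + 87.406 + 87.461) / 11 = 87.4674
Moving ranges: 0.033, 0.064, 0.229, 0.033, 0.085, 0.031, 0.077, 0.070, 0.088, 0.055; M̄R̄ = 0.7650 / 10 = 0.0765
UCL = X̄ + 3·M̄R̄/d₂ = 87.4674 + 3 × 0.0765 / 1.128 = 87.6708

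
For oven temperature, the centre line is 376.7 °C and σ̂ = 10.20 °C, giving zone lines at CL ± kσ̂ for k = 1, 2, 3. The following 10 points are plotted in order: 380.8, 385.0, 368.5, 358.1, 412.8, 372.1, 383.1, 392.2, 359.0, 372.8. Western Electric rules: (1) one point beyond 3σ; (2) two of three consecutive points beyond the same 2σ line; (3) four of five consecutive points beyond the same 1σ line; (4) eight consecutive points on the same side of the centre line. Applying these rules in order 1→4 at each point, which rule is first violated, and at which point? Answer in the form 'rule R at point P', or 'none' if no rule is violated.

rule 1 at point 5

Zone of each point (C = within 1σ̂, B = 1σ̂–2σ̂, A = 2σ̂–3σ̂, * = beyond 3σ̂; sign = side of CL): 1:+C, 2:+C, 3:-C, 4:-B, 5:+*, 6:-C, 7:+C, 8:+B, 9:-B, 10:-C
Rule 1 (one point beyond the 3σ limits) is satisfied at point 5.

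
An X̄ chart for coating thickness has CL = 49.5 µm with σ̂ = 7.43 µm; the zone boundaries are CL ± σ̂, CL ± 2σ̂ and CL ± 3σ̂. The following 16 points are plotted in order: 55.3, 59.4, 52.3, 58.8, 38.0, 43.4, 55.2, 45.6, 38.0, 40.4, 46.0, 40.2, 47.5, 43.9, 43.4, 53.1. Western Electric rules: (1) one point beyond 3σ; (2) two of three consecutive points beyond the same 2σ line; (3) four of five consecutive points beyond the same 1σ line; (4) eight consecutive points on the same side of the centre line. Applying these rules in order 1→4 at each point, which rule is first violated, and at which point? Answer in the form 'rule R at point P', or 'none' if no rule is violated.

rule 4 at point 15

Zone of each point (C = within 1σ̂, B = 1σ̂–2σ̂, A = 2σ̂–3σ̂, * = beyond 3σ̂; sign = side of CL): 1:+C, 2:+B, 3:+C, 4:+B, 5:-B, 6:-C, 7:+C, 8:-C, 9:-B, 10:-B, 11:-C, 12:-B, 13:-C, 14:-C, 15:-C, 16:+C
Rule 4 (eight consecutive points on the same side of the centre line) is satisfied at point 15.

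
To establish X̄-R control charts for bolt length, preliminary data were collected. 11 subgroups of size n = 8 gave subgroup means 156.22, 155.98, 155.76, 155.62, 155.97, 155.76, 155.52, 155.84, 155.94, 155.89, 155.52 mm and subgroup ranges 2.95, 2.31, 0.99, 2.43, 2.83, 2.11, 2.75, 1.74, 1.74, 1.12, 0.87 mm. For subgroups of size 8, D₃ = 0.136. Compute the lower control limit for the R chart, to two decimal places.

R̄ = (2.95 + 2.31 + 0.99 + 2.43 + 2.83 + 2.11 + 2.75 + 1.74 + 1.74 + 1.12 + 0.87) / 11 = 21.8400 / 11 = 1.9855
LCL_R = D₃·R̄ = 0.136 × 1.9855 = 0.2700

0.27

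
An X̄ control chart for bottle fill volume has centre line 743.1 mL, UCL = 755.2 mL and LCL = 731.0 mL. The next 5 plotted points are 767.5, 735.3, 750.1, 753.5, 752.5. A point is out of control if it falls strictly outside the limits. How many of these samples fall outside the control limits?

1

Compare each point to [731.0, 755.2]: sample 1 = 767.5 > UCL.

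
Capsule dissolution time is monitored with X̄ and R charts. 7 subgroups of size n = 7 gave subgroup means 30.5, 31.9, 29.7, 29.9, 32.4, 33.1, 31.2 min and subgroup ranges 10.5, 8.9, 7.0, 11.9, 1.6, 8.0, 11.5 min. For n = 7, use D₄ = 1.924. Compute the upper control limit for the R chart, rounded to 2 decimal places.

R̄ = (10.5 + 8.9 + 7.0 + 11.9 + 1.6 + 8.0 + 11.5) / 7 = 59.4000 / 7 = 8.4857
UCL_R = D₄·R̄ = 1.924 × 8.4857 = 16.3265

16.33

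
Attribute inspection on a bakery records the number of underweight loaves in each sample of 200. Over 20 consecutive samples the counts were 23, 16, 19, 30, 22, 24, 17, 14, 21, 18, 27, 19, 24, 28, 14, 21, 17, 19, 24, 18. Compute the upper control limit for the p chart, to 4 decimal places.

0.1684

p̄ = Σdᵢ / (k·n) = 415 / (20 × 200) = 0.10375
UCL = p̄ + 3·√(p̄(1−p̄)/n) = 0.10375 + 3 × √(0.10375×0.89625/200) = 0.10375 + 3 × 0.02156 = 0.16844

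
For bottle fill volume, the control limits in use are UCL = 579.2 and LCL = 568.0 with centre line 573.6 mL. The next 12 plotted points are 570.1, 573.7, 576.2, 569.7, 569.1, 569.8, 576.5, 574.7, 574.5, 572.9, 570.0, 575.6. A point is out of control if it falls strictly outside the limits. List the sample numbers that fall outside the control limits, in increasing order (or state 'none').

All 12 points lie within [568.0, 579.2].

none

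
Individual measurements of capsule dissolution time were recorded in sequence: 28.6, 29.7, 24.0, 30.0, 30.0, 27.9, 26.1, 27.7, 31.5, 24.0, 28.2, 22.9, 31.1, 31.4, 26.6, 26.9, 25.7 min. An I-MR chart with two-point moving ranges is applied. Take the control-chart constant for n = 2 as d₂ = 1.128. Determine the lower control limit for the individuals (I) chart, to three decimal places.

18.823

X̄ = (28.6 + 29.7 + 24.0 + 30.0 + 30.0 + 27.9 + 26.1 + 27.7 + 31.5 + 24.0 + 28.2 + 22.9 + 31.1 + 31.4 + 26.6 + 26.9 + 25.7) / 17 = 27.7824
Moving ranges: 1.1, 5.7, 6.0, 0.0, 2.1, 1.8, 1.6, 3.8, 7.5, 4.2, 5.3, 8.2, 0.3, 4.8, 0.3, 1.2; M̄R̄ = 53.9000 / 16 = 3.3687
LCL = X̄ − 3·M̄R̄/d₂ = 27.7824 − 3 × 3.3687 / 1.128 = 18.8229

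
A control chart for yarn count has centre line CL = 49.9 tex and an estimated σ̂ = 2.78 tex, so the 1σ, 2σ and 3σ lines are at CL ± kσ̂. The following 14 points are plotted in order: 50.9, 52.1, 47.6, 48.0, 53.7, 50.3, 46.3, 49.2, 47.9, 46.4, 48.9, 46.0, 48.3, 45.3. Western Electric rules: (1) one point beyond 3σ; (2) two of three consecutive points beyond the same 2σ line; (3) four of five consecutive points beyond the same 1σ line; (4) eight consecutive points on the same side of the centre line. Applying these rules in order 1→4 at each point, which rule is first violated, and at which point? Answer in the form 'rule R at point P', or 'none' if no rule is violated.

rule 4 at point 14

Zone of each point (C = within 1σ̂, B = 1σ̂–2σ̂, A = 2σ̂–3σ̂, * = beyond 3σ̂; sign = side of CL): 1:+C, 2:+C, 3:-C, 4:-C, 5:+B, 6:+C, 7:-B, 8:-C, 9:-C, 10:-B, 11:-C, 12:-B, 13:-C, 14:-B
Rule 4 (eight consecutive points on the same side of the centre line) is satisfied at point 14.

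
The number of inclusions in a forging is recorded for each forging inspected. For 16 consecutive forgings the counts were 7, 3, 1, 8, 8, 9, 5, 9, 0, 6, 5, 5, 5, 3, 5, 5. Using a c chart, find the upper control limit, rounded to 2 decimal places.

12.12

c̄ = (7 + 3 + 1 + 8 + 8 + 9 + 5 + 9 + 0 + 6 + 5 + 5 + 5 + 3 + 5 + 5) / 16 = 84 / 16 = 5.2500
UCL = c̄ + 3√c̄ = 5.2500 + 3 × √5.2500 = 5.2500 + 3 × 2.2913 = 12.1239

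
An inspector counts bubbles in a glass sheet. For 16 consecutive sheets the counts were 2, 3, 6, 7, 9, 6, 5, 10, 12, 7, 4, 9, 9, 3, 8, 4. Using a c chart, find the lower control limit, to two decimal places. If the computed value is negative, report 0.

c̄ = (2 + 3 + 6 + 7 + 9 + 6 + 5 + 10 + 12 + 7 + 4 + 9 + 9 + 3 + 8 + 4) / 16 = 104 / 16 = 6.5000
LCL = c̄ − 3√c̄ = 6.5000 − 3 × 2.5495 = -1.1485 → 0 (cannot be negative)

0.00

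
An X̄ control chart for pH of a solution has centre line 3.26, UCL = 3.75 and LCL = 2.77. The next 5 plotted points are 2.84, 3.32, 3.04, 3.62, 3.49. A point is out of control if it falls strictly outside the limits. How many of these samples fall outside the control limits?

0

All 5 points lie within [2.77, 3.75].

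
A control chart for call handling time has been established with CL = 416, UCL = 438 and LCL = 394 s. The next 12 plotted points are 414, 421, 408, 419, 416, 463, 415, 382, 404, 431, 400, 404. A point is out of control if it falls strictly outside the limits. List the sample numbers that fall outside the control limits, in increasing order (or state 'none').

Compare each point to [394, 438]: sample 6 = 463 > UCL; sample 8 = 382 < LCL.

6, 8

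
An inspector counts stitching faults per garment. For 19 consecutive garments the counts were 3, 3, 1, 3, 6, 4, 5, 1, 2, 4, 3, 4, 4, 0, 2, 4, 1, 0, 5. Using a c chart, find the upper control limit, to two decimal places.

c̄ = (3 + 3 + 1 + 3 + 6 + 4 + 5 + 1 + 2 + 4 + 3 + 4 + 4 + 0 + 2 + 4 + 1 + 0 + 5) / 19 = 55 / 19 = 2.8947
UCL = c̄ + 3√c̄ = 2.8947 + 3 × √2.8947 = 2.8947 + 3 × 1.7014 = 7.9989

8.00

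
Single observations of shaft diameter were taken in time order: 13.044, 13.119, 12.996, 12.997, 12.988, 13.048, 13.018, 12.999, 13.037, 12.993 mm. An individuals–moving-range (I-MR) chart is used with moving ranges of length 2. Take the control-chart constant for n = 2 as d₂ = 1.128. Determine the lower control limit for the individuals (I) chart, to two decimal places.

12.91

X̄ = (13.044 + 13.119 + 12.996 + 12.997 + 12.988 + 13.048 + 13.018 + 12.999 + 13.037 + 12.993) / 10 = 13.0239
Moving ranges: 0.075, 0.123, 0.001, 0.009, 0.060, 0.030, 0.019, 0.038, 0.044; M̄R̄ = 0.3990 / 9 = 0.0443
LCL = X̄ − 3·M̄R̄/d₂ = 13.0239 − 3 × 0.0443 / 1.128 = 12.9060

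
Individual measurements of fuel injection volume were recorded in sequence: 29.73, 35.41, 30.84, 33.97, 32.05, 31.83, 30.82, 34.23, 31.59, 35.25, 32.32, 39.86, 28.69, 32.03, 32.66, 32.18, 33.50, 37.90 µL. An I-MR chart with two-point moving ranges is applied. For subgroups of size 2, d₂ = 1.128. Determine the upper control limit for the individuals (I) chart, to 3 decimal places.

X̄ = (29.73 + 35.41 + 30.84 + 33.97 + 32.05 + 31.83 + 30.82 + 34.23 + 31.59 + 35.25 + 32.32 + 39.86 + 28.69 + 32.03 + 32.66 + 32.18 + 33.50 + 37.90) / 18 = 33.0478
Moving ranges: 5.68, 4.57, 3.13, 1.92, 0.22, 1.01, 3.41, 2.64, 3.66, 2.93, 7.54, 11.17, 3.34, 0.63, 0.48, 1.32, 4.40; M̄R̄ = 58.0500 / 17 = 3.4147
UCL = X̄ + 3·M̄R̄/d₂ = 33.0478 + 3 × 3.4147 / 1.128 = 42.1294

42.129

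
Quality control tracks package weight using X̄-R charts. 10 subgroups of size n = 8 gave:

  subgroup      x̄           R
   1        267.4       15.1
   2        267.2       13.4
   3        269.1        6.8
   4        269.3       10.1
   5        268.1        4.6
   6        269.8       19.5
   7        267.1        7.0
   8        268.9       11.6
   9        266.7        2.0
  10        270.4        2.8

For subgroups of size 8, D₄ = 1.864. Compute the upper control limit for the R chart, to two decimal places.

17.32

R̄ = (15.1 + 13.4 + 6.8 + 10.1 + 4.6 + 19.5 + 7.0 + 11.6 + 2.0 + 2.8) / 10 = 92.9000 / 10 = 9.2900
UCL_R = D₄·R̄ = 1.864 × 9.2900 = 17.3166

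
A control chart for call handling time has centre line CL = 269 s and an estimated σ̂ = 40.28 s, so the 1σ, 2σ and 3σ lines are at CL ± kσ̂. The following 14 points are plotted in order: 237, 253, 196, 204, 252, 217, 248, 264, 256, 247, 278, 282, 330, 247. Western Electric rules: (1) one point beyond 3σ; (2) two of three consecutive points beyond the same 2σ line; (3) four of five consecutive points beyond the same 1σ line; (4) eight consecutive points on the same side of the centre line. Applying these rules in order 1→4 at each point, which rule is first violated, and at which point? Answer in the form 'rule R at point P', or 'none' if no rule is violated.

Zone of each point (C = within 1σ̂, B = 1σ̂–2σ̂, A = 2σ̂–3σ̂, * = beyond 3σ̂; sign = side of CL): 1:-C, 2:-C, 3:-B, 4:-B, 5:-C, 6:-B, 7:-C, 8:-C, 9:-C, 10:-C, 11:+C, 12:+C, 13:+B, 14:-C
Rule 4 (eight consecutive points on the same side of the centre line) is satisfied at point 8.

rule 4 at point 8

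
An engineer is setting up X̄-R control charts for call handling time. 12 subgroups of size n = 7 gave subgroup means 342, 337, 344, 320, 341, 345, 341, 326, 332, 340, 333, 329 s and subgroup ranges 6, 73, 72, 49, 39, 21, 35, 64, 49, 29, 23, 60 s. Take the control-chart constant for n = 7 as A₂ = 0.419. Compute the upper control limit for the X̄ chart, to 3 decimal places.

353.990

X̄̄ = (342 + 337 + 344 + 320 + 341 + 345 + 341 + 326 + 332 + 340 + 333 + 329) / 12 = 4030.0000 / 12 = 335.8333
R̄ = (6 + 73 + 72 + 49 + 39 + 21 + 35 + 64 + 49 + 29 + 23 + 60) / 12 = 520.0000 / 12 = 43.3333
UCL = X̄̄ + A₂·R̄ = 335.8333 + 0.419 × 43.3333 = 353.9900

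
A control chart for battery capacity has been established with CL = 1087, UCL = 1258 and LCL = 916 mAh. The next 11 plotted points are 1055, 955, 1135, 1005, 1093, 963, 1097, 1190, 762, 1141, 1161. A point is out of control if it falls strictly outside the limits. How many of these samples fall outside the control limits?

1

Compare each point to [916, 1258]: sample 9 = 762 < LCL.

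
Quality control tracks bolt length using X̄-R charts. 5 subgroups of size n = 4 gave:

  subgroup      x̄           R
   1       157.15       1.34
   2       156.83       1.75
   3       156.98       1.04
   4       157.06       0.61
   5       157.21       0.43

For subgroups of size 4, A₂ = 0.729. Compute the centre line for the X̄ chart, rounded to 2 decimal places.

X̄̄ = (157.15 + 156.83 + 156.98 + 157.06 + 157.21) / 5 = 785.2300 / 5 = 157.0460
CL = X̄̄ = 157.0460

157.05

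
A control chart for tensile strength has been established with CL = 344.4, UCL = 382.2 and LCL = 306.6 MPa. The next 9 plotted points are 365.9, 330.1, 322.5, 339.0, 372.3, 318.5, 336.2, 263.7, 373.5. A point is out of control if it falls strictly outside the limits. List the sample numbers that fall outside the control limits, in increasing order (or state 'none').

Compare each point to [306.6, 382.2]: sample 8 = 263.7 < LCL.

8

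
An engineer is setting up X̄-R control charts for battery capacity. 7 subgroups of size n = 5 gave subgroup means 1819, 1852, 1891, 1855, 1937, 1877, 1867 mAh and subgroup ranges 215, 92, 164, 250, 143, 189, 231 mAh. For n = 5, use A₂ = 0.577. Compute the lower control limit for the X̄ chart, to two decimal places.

X̄̄ = (1819 + 1852 + 1891 + 1855 + 1937 + 1877 + 1867) / 7 = 13098.0000 / 7 = 1871.1429
R̄ = (215 + 92 + 164 + 250 + 143 + 189 + 231) / 7 = 1284.0000 / 7 = 183.4286
LCL = X̄̄ − A₂·R̄ = 1871.1429 − 0.577 × 183.4286 = 1765.3046

1765.30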